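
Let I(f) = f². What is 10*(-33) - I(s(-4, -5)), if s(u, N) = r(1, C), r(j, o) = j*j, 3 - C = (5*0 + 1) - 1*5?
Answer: -331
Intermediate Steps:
C = 7 (C = 3 - ((5*0 + 1) - 1*5) = 3 - ((0 + 1) - 5) = 3 - (1 - 5) = 3 - 1*(-4) = 3 + 4 = 7)
r(j, o) = j²
s(u, N) = 1 (s(u, N) = 1² = 1)
10*(-33) - I(s(-4, -5)) = 10*(-33) - 1*1² = -330 - 1*1 = -330 - 1 = -331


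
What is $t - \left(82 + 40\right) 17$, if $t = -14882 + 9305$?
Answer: $-7651$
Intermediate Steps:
$t = -5577$
$t - \left(82 + 40\right) 17 = -5577 - \left(82 + 40\right) 17 = -5577 - 122 \cdot 17 = -5577 - 2074 = -7651$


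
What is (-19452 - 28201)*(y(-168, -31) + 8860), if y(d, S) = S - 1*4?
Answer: -420537725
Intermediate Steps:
y(d, S) = -4 + S (y(d, S) = S - 4 = -4 + S)
(-19452 - 28201)*(y(-168, -31) + 8860) = (-19452 - 28201)*((-4 - 31) + 8860) = -47653*(-35 + 8860) = -47653*8825 = -420537725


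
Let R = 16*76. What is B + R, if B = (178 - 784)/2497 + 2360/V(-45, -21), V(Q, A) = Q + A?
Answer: 8839378/7491 ≈ 1180.0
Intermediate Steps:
V(Q, A) = A + Q
R = 1216
B = -269678/7491 (B = (178 - 784)/2497 + 2360/(-21 - 45) = -606*1/2497 + 2360/(-66) = -606/2497 + 2360*(-1/66) = -606/2497 - 1180/33 = -269678/7491 ≈ -36.000)
B + R = -269678/7491 + 1216 = 8839378/7491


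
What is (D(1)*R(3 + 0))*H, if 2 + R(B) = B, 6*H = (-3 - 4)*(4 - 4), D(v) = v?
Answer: 0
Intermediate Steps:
H = 0 (H = ((-3 - 4)*(4 - 4))/6 = (-7*0)/6 = (1/6)*0 = 0)
R(B) = -2 + B
(D(1)*R(3 + 0))*H = (1*(-2 + (3 + 0)))*0 = (1*(-2 + 3))*0 = (1*1)*0 = 1*0 = 0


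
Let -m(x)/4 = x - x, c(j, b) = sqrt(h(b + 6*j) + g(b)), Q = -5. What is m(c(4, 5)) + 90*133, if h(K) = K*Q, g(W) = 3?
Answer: 11970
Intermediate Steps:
h(K) = -5*K (h(K) = K*(-5) = -5*K)
c(j, b) = sqrt(3 - 30*j - 5*b) (c(j, b) = sqrt(-5*(b + 6*j) + 3) = sqrt((-30*j - 5*b) + 3) = sqrt(3 - 30*j - 5*b))
m(x) = 0 (m(x) = -4*(x - x) = -4*0 = 0)
m(c(4, 5)) + 90*133 = 0 + 90*133 = 0 + 11970 = 11970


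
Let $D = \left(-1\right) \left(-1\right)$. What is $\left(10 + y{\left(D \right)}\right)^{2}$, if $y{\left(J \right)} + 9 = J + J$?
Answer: $9$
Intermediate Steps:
$D = 1$
$y{\left(J \right)} = -9 + 2 J$ ($y{\left(J \right)} = -9 + \left(J + J\right) = -9 + 2 J$)
$\left(10 + y{\left(D \right)}\right)^{2} = \left(10 + \left(-9 + 2 \cdot 1\right)\right)^{2} = \left(10 + \left(-9 + 2\right)\right)^{2} = \left(10 - 7\right)^{2} = 3^{2} = 9$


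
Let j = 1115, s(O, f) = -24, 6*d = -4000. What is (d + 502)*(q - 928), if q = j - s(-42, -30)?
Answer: -104234/3 ≈ -34745.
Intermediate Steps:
d = -2000/3 (d = (⅙)*(-4000) = -2000/3 ≈ -666.67)
q = 1139 (q = 1115 - 1*(-24) = 1115 + 24 = 1139)
(d + 502)*(q - 928) = (-2000/3 + 502)*(1139 - 928) = -494/3*211 = -104234/3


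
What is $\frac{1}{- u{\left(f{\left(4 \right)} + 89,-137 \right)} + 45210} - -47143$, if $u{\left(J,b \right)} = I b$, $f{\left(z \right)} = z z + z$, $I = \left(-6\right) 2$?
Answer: $\frac{2053831939}{43566} \approx 47143.0$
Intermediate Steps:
$I = -12$
$f{\left(z \right)} = z + z^{2}$ ($f{\left(z \right)} = z^{2} + z = z + z^{2}$)
$u{\left(J,b \right)} = - 12 b$
$\frac{1}{- u{\left(f{\left(4 \right)} + 89,-137 \right)} + 45210} - -47143 = \frac{1}{- \left(-12\right) \left(-137\right) + 45210} - -47143 = \frac{1}{\left(-1\right) 1644 + 45210} + 47143 = \frac{1}{-1644 + 45210} + 47143 = \frac{1}{43566} + 47143 = \frac{2053831939}{43566}$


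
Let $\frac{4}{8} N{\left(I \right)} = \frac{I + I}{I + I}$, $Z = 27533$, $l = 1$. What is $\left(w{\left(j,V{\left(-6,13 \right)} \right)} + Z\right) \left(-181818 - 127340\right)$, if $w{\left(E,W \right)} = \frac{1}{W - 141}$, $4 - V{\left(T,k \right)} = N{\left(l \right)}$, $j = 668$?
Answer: $- \frac{1183174253588}{139} \approx -8.512 \cdot 10^{9}$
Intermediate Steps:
$N{\left(I \right)} = 2$ ($N{\left(I \right)} = 2 \frac{I + I}{I + I} = 2 \frac{2 I}{2 I} = 2 \cdot 2 I \frac{1}{2 I} = 2 \cdot 1 = 2$)
$V{\left(T,k \right)} = 2$ ($V{\left(T,k \right)} = 4 - 2 = 2$)
$w{\left(E,W \right)} = \frac{1}{-141 + W}$
$\left(w{\left(j,V{\left(-6,13 \right)} \right)} + Z\right) \left(-181818 - 127340\right) = \left(\frac{1}{-141 + 2} + 27533\right) \left(-181818 - 127340\right) = \left(\frac{1}{-139} + 27533\right) \left(-309158\right) = \left(- \frac{1}{139} + 27533\right) \left(-309158\right) = \frac{3827086}{139} \left(-309158\right) = - \frac{1183174253588}{139}$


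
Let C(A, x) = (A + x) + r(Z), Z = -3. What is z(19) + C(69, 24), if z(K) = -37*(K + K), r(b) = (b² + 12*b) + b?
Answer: -1343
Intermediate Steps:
r(b) = b² + 13*b
C(A, x) = -30 + A + x (C(A, x) = (A + x) - 3*(13 - 3) = (A + x) - 3*10 = (A + x) - 30 = -30 + A + x)
z(K) = -74*K
z(19) + C(69, 24) = -74*19 + (-30 + 69 + 24) = -1406 + 63 = -1343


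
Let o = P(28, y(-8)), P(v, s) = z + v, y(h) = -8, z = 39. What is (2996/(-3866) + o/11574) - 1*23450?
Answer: -524653318241/22372542 ≈ -23451.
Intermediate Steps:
P(v, s) = 39 + v
o = 67 (o = 39 + 28 = 67)
(2996/(-3866) + o/11574) - 1*23450 = (2996/(-3866) + 67/11574) - 1*23450 = (2996*(-1/3866) + 67*(1/11574)) - 23450 = (-1498/1933 + 67/11574) - 23450 = -17208341/22372542 - 23450 = -524653318241/22372542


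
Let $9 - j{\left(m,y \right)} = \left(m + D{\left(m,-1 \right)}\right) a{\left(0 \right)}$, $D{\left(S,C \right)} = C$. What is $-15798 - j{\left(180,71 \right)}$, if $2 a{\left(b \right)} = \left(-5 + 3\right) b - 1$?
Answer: $- \frac{31793}{2} \approx -15897.0$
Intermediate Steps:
$a{\left(b \right)} = - \frac{1}{2} - b$ ($a{\left(b \right)} = \frac{\left(-5 + 3\right) b - 1}{2} = \frac{- 2 b - 1}{2} = \frac{-1 - 2 b}{2} = - \frac{1}{2} - b$)
$j{\left(m,y \right)} = \frac{17}{2} + \frac{m}{2}$ ($j{\left(m,y \right)} = 9 - \left(m - 1\right) \left(- \frac{1}{2} - 0\right) = 9 - \left(-1 + m\right) \left(- \frac{1}{2} + 0\right) = 9 - \left(-1 + m\right) \left(- \frac{1}{2}\right) = 9 - \left(\frac{1}{2} - \frac{m}{2}\right) = 9 + \left(- \frac{1}{2} + \frac{m}{2}\right) = \frac{17}{2} + \frac{m}{2}$)
$-15798 - j{\left(180,71 \right)} = -15798 - \left(\frac{17}{2} + \frac{1}{2} \cdot 180\right) = -15798 - \left(\frac{17}{2} + 90\right) = -15798 - \frac{197}{2} = - \frac{31793}{2}$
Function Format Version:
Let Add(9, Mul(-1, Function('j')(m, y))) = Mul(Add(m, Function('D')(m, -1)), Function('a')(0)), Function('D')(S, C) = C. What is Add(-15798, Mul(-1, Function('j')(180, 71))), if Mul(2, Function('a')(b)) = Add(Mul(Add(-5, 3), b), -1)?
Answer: Rational(-31793, 2) ≈ -15897.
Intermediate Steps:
Function('a')(b) = Add(Rational(-1, 2), Mul(-1, b)) (Function('a')(b) = Mul(Rational(1, 2), Add(Mul(Add(-5, 3), b), -1)) = Mul(Rational(1, 2), Add(Mul(-2, b), -1)) = Mul(Rational(1, 2), Add(-1, Mul(-2, b))) = Add(Rational(-1, 2), Mul(-1, b)))
Function('j')(m, y) = Add(Rational(17, 2), Mul(Rational(1, 2), m)) (Function('j')(m, y) = Add(9, Mul(-1, Mul(Add(m, -1), Add(Rational(-1, 2), Mul(-1, 0))))) = Add(9, Mul(-1, Mul(Add(-1, m), Add(Rational(-1, 2), 0)))) = Add(9, Mul(-1, Mul(Add(-1, m), Rational(-1, 2)))) = Add(9, Mul(-1, Add(Rational(1, 2), Mul(Rational(-1, 2), m)))) = Add(9, Add(Rational(-1, 2), Mul(Rational(1, 2), m))) = Add(Rational(17, 2), Mul(Rational(1, 2), m)))
Add(-15798, Mul(-1, Function('j')(180, 71))) = Add(-15798, Mul(-1, Add(Rational(17, 2), Mul(Rational(1, 2), 180)))) = Add(-15798, Mul(-1, Add(Rational(17, 2), 90))) = Add(-15798, Mul(-1, Rational(197, 2))) = Add(-15798, Rational(-197, 2)) = Rational(-31793, 2)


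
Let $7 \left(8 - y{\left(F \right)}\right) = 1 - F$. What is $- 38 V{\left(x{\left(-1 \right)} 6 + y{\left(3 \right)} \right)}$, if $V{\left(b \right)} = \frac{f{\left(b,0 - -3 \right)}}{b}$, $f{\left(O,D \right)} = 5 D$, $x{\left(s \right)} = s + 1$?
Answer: $- \frac{1995}{29} \approx -68.793$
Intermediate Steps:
$x{\left(s \right)} = 1 + s$
$y{\left(F \right)} = \frac{55}{7} + \frac{F}{7}$ ($y{\left(F \right)} = 8 - \frac{1 - F}{7} = 8 + \left(- \frac{1}{7} + \frac{F}{7}\right) = \frac{55}{7} + \frac{F}{7}$)
$V{\left(b \right)} = \frac{15}{b}$ ($V{\left(b \right)} = \frac{5 \left(0 - -3\right)}{b} = \frac{5 \left(0 + 3\right)}{b} = \frac{5 \cdot 3}{b} = \frac{15}{b}$)
$- 38 V{\left(x{\left(-1 \right)} 6 + y{\left(3 \right)} \right)} = - 38 \frac{15}{\left(1 - 1\right) 6 + \left(\frac{55}{7} + \frac{1}{7} \cdot 3\right)} = - 38 \frac{15}{0 \cdot 6 + \left(\frac{55}{7} + \frac{3}{7}\right)} = - 38 \frac{15}{0 + \frac{58}{7}} = - 38 \frac{15}{\frac{58}{7}} = - 38 \cdot 15 \cdot \frac{7}{58} = \left(-38\right) \frac{105}{58} = - \frac{1995}{29}$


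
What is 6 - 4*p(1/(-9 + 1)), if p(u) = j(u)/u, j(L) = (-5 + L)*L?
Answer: 53/2 ≈ 26.500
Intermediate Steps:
j(L) = L*(-5 + L)
p(u) = -5 + u (p(u) = (u*(-5 + u))/u = -5 + u)
6 - 4*p(1/(-9 + 1)) = 6 - 4*(-5 + 1/(-9 + 1)) = 6 - 4*(-5 + 1/(-8)) = 6 - 4*(-5 - ⅛) = 6 - 4*(-41/8) = 6 + 41/2 = 53/2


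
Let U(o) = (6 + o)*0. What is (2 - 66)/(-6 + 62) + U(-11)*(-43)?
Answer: -8/7 ≈ -1.1429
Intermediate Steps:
U(o) = 0
(2 - 66)/(-6 + 62) + U(-11)*(-43) = (2 - 66)/(-6 + 62) + 0*(-43) = -64/56 + 0 = -64*1/56 + 0 = -8/7 + 0 = -8/7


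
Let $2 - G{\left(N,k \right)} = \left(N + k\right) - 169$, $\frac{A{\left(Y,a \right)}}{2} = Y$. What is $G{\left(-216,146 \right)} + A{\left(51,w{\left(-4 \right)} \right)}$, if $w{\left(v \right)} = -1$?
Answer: $343$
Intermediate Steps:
$A{\left(Y,a \right)} = 2 Y$
$G{\left(N,k \right)} = 171 - N - k$ ($G{\left(N,k \right)} = 2 - \left(\left(N + k\right) - 169\right) = 2 - \left(-169 + N + k\right) = 171 - N - k$)
$G{\left(-216,146 \right)} + A{\left(51,w{\left(-4 \right)} \right)} = \left(171 - -216 - 146\right) + 2 \cdot 51 = \left(171 + 216 - 146\right) + 102 = 241 + 102 = 343$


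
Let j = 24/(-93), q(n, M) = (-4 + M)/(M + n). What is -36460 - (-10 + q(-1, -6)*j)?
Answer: -7909570/217 ≈ -36450.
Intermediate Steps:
q(n, M) = (-4 + M)/(M + n)
j = -8/31 (j = 24*(-1/93) = -8/31 ≈ -0.25806)
-36460 - (-10 + q(-1, -6)*j) = -36460 - (-10 + ((-4 - 6)/(-6 - 1))*(-8/31)) = -36460 - (-10 + (-10/(-7))*(-8/31)) = -36460 - (-10 - ⅐*(-10)*(-8/31)) = -36460 - (-10 + (10/7)*(-8/31)) = -36460 - (-10 - 80/217) = -36460 - 1*(-2250/217) = -36460 + 2250/217 = -7909570/217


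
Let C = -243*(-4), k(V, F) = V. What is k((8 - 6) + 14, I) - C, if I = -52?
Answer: -956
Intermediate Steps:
C = 972
k((8 - 6) + 14, I) - C = ((8 - 6) + 14) - 1*972 = (2 + 14) - 972 = 16 - 972 = -956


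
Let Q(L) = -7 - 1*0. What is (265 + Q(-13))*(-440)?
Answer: -113520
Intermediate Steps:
Q(L) = -7 (Q(L) = -7 + 0 = -7)
(265 + Q(-13))*(-440) = (265 - 7)*(-440) = 258*(-440) = -113520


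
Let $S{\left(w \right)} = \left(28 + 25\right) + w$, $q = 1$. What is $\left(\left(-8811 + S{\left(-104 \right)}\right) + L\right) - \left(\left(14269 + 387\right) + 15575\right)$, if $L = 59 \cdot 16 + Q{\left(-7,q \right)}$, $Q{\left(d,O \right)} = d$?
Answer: $-38156$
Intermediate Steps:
$S{\left(w \right)} = 53 + w$
$L = 937$ ($L = 59 \cdot 16 - 7 = 944 - 7 = 937$)
$\left(\left(-8811 + S{\left(-104 \right)}\right) + L\right) - \left(\left(14269 + 387\right) + 15575\right) = \left(\left(-8811 + \left(53 - 104\right)\right) + 937\right) - \left(\left(14269 + 387\right) + 15575\right) = \left(\left(-8811 - 51\right) + 937\right) - \left(14656 + 15575\right) = \left(-8862 + 937\right) - 30231 = -7925 - 30231 = -38156$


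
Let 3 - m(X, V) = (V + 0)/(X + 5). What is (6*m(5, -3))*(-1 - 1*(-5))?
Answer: 396/5 ≈ 79.200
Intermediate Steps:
m(X, V) = 3 - V/(5 + X) (m(X, V) = 3 - (V + 0)/(X + 5) = 3 - V/(5 + X))
(6*m(5, -3))*(-1 - 1*(-5)) = (6*((15 - 1*(-3) + 3*5)/(5 + 5)))*(-1 - 1*(-5)) = (6*((15 + 3 + 15)/10))*(-1 + 5) = (6*((⅒)*33))*4 = (6*(33/10))*4 = (99/5)*4 = 396/5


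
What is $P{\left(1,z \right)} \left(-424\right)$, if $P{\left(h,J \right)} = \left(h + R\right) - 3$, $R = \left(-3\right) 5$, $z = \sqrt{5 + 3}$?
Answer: $7208$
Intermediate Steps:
$z = 2 \sqrt{2}$ ($z = \sqrt{8} = 2 \sqrt{2} \approx 2.8284$)
$R = -15$
$P{\left(h,J \right)} = -18 + h$ ($P{\left(h,J \right)} = \left(h - 15\right) - 3 = \left(-15 + h\right) - 3 = -18 + h$)
$P{\left(1,z \right)} \left(-424\right) = \left(-18 + 1\right) \left(-424\right) = \left(-17\right) \left(-424\right) = 7208$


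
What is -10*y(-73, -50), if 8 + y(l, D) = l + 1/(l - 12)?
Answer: 13772/17 ≈ 810.12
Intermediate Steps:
y(l, D) = -8 + l + 1/(-12 + l) (y(l, D) = -8 + (l + 1/(l - 12)) = -8 + (l + 1/(-12 + l)) = -8 + l + 1/(-12 + l))
-10*y(-73, -50) = -10*(97 + (-73)**2 - 20*(-73))/(-12 - 73) = -10*(97 + 5329 + 1460)/(-85) = -(-2)*6886/17 = -10*(-6886/85) = 13772/17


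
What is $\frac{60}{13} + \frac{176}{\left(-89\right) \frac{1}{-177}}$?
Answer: $\frac{410316}{1157} \approx 354.64$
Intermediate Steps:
$\frac{60}{13} + \frac{176}{\left(-89\right) \frac{1}{-177}} = 60 \cdot \frac{1}{13} + \frac{176}{\left(-89\right) \left(- \frac{1}{177}\right)} = \frac{60}{13} + \frac{176}{\frac{89}{177}} = \frac{60}{13} + 176 \cdot \frac{177}{89} = \frac{60}{13} + \frac{31152}{89} = \frac{410316}{1157}$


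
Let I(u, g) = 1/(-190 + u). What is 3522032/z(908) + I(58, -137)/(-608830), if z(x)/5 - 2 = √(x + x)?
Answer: -3145000822371/4045066520 + 1761016*√454/2265 ≈ 15789.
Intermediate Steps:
z(x) = 10 + 5*√2*√x (z(x) = 10 + 5*√(x + x) = 10 + 5*√(2*x) = 10 + 5*(√2*√x) = 10 + 5*√2*√x)
3522032/z(908) + I(58, -137)/(-608830) = 3522032/(10 + 5*√2*√908) + 1/((-190 + 58)*(-608830)) = 3522032/(10 + 5*√2*(2*√227)) - 1/608830/(-132) = 3522032/(10 + 10*√454) - 1/132*(-1/608830) = 3522032/(10 + 10*√454) + 1/80365560 = 1/80365560 + 3522032/(10 + 10*√454)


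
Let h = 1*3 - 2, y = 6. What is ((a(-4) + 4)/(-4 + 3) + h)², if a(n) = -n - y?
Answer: 1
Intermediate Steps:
a(n) = -6 - n (a(n) = -n - 1*6 = -n - 6 = -6 - n)
h = 1 (h = 3 - 2 = 1)
((a(-4) + 4)/(-4 + 3) + h)² = (((-6 - 1*(-4)) + 4)/(-4 + 3) + 1)² = (((-6 + 4) + 4)/(-1) + 1)² = ((-2 + 4)*(-1) + 1)² = (2*(-1) + 1)² = (-2 + 1)² = (-1)² = 1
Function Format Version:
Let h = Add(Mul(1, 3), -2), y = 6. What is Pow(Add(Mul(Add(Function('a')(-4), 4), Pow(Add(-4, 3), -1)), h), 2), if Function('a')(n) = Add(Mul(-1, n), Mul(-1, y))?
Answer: 1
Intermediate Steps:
Function('a')(n) = Add(-6, Mul(-1, n)) (Function('a')(n) = Add(Mul(-1, n), Mul(-1, 6)) = Add(Mul(-1, n), -6) = Add(-6, Mul(-1, n)))
h = 1 (h = Add(3, -2) = 1)
Pow(Add(Mul(Add(Function('a')(-4), 4), Pow(Add(-4, 3), -1)), h), 2) = Pow(Add(Mul(Add(Add(-6, Mul(-1, -4)), 4), Pow(Add(-4, 3), -1)), 1), 2) = Pow(Add(Mul(Add(Add(-6, 4), 4), Pow(-1, -1)), 1), 2) = Pow(Add(Mul(Add(-2, 4), -1), 1), 2) = Pow(Add(Mul(2, -1), 1), 2) = Pow(Add(-2, 1), 2) = Pow(-1, 2) = 1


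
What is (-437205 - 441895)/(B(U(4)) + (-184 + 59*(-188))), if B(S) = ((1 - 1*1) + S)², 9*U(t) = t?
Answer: 3560355/45667 ≈ 77.963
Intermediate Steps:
U(t) = t/9
B(S) = S² (B(S) = ((1 - 1) + S)² = (0 + S)² = S²)
(-437205 - 441895)/(B(U(4)) + (-184 + 59*(-188))) = (-437205 - 441895)/(((⅑)*4)² + (-184 + 59*(-188))) = -879100/((4/9)² + (-184 - 11092)) = -879100/(16/81 - 11276) = -879100/(-913340/81) = -879100*(-81/913340) = 3560355/45667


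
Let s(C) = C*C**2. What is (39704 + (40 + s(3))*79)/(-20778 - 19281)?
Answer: -14999/13353 ≈ -1.1233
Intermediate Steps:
s(C) = C**3
(39704 + (40 + s(3))*79)/(-20778 - 19281) = (39704 + (40 + 3**3)*79)/(-20778 - 19281) = (39704 + (40 + 27)*79)/(-40059) = (39704 + 67*79)*(-1/40059) = (39704 + 5293)*(-1/40059) = 44997*(-1/40059) = -14999/13353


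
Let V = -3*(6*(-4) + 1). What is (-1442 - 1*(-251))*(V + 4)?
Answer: -86943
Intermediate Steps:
V = 69 (V = -3*(-24 + 1) = -3*(-23) = 69)
(-1442 - 1*(-251))*(V + 4) = (-1442 - 1*(-251))*(69 + 4) = (-1442 + 251)*73 = -1191*73 = -86943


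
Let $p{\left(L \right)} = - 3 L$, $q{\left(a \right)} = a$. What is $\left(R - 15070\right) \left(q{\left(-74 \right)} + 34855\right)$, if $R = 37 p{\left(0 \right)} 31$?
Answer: $-524149670$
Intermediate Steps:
$R = 0$ ($R = 37 \left(\left(-3\right) 0\right) 31 = 37 \cdot 0 \cdot 31 = 0 \cdot 31 = 0$)
$\left(R - 15070\right) \left(q{\left(-74 \right)} + 34855\right) = \left(0 - 15070\right) \left(-74 + 34855\right) = \left(-15070\right) 34781 = -524149670$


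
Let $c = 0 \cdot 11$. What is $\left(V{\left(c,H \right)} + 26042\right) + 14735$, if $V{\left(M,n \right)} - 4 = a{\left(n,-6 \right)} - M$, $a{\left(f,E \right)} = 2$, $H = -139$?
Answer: $40783$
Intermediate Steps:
$c = 0$
$V{\left(M,n \right)} = 6 - M$ ($V{\left(M,n \right)} = 4 - \left(-2 + M\right) = 6 - M$)
$\left(V{\left(c,H \right)} + 26042\right) + 14735 = \left(\left(6 - 0\right) + 26042\right) + 14735 = \left(\left(6 + 0\right) + 26042\right) + 14735 = \left(6 + 26042\right) + 14735 = 26048 + 14735 = 40783$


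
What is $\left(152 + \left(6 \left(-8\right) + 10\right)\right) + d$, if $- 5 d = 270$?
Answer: $60$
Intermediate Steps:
$d = -54$ ($d = \left(- \frac{1}{5}\right) 270 = -54$)
$\left(152 + \left(6 \left(-8\right) + 10\right)\right) + d = \left(152 + \left(6 \left(-8\right) + 10\right)\right) - 54 = \left(152 + \left(-48 + 10\right)\right) - 54 = \left(152 - 38\right) - 54 = 114 - 54 = 60$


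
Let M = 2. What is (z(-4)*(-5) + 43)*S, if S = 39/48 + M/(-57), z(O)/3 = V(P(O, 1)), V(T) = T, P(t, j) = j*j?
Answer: 4963/228 ≈ 21.768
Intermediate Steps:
P(t, j) = j²
z(O) = 3 (z(O) = 3*1² = 3*1 = 3)
S = 709/912 (S = 39/48 + 2/(-57) = 39*(1/48) + 2*(-1/57) = 13/16 - 2/57 = 709/912 ≈ 0.77741)
(z(-4)*(-5) + 43)*S = (3*(-5) + 43)*(709/912) = (-15 + 43)*(709/912) = 28*(709/912) = 4963/228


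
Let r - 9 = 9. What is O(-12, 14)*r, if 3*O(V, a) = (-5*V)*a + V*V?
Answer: 5904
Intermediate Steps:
O(V, a) = V**2/3 - 5*V*a/3 (O(V, a) = ((-5*V)*a + V*V)/3 = (-5*V*a + V**2)/3 = (V**2 - 5*V*a)/3 = V**2/3 - 5*V*a/3)
r = 18 (r = 9 + 9 = 18)
O(-12, 14)*r = ((1/3)*(-12)*(-12 - 5*14))*18 = ((1/3)*(-12)*(-12 - 70))*18 = ((1/3)*(-12)*(-82))*18 = 328*18 = 5904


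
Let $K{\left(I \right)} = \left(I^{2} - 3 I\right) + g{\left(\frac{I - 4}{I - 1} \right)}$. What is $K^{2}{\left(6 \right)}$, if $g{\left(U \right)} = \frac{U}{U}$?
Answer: $361$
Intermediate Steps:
$g{\left(U \right)} = 1$
$K{\left(I \right)} = 1 + I^{2} - 3 I$ ($K{\left(I \right)} = \left(I^{2} - 3 I\right) + 1 = 1 + I^{2} - 3 I$)
$K^{2}{\left(6 \right)} = \left(1 + 6^{2} - 18\right)^{2} = \left(1 + 36 - 18\right)^{2} = 19^{2} = 361$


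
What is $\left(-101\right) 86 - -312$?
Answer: $-8374$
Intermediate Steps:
$\left(-101\right) 86 - -312 = -8686 + 312 = -8374$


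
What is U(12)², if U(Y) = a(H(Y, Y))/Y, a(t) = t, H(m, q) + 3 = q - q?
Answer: 1/16 ≈ 0.062500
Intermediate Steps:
H(m, q) = -3 (H(m, q) = -3 + (q - q) = -3 + 0 = -3)
U(Y) = -3/Y
U(12)² = (-3/12)² = (-3*1/12)² = (-¼)² = 1/16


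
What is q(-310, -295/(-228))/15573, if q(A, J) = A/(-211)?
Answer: 310/3285903 ≈ 9.4342e-5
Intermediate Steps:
q(A, J) = -A/211 (q(A, J) = A*(-1/211) = -A/211)
q(-310, -295/(-228))/15573 = -1/211*(-310)/15573 = (310/211)*(1/15573) = 310/3285903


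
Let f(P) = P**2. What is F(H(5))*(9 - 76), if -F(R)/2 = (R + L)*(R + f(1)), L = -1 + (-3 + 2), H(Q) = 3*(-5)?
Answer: 31892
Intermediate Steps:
H(Q) = -15
L = -2 (L = -1 - 1 = -2)
F(R) = -2*(1 + R)*(-2 + R) (F(R) = -2*(R - 2)*(R + 1**2) = -2*(-2 + R)*(R + 1) = -2*(-2 + R)*(1 + R) = -2*(1 + R)*(-2 + R))
F(H(5))*(9 - 76) = (4 - 2*(-15)**2 + 2*(-15))*(9 - 76) = (4 - 2*225 - 30)*(-67) = (4 - 450 - 30)*(-67) = -476*(-67) = 31892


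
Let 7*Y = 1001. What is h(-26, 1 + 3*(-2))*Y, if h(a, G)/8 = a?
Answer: -29744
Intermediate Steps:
h(a, G) = 8*a
Y = 143 (Y = (⅐)*1001 = 143)
h(-26, 1 + 3*(-2))*Y = (8*(-26))*143 = -208*143 = -29744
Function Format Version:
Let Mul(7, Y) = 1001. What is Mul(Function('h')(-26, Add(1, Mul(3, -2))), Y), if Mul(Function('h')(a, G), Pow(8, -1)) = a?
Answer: -29744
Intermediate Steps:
Function('h')(a, G) = Mul(8, a)
Y = 143 (Y = Mul(Rational(1, 7), 1001) = 143)
Mul(Function('h')(-26, Add(1, Mul(3, -2))), Y) = Mul(Mul(8, -26), 143) = Mul(-208, 143) = -29744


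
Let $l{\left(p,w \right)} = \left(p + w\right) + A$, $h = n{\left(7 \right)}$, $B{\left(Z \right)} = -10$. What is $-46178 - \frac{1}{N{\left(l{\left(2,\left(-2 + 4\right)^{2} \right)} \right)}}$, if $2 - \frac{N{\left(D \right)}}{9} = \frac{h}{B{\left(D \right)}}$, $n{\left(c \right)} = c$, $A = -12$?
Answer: $- \frac{11221264}{243} \approx -46178.0$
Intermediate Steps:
$h = 7$
$l{\left(p,w \right)} = -12 + p + w$ ($l{\left(p,w \right)} = \left(p + w\right) - 12 = -12 + p + w$)
$N{\left(D \right)} = \frac{243}{10}$ ($N{\left(D \right)} = 18 - 9 \frac{7}{-10} = 18 - 9 \cdot 7 \left(- \frac{1}{10}\right) = 18 - - \frac{63}{10} = 18 + \frac{63}{10} = \frac{243}{10}$)
$-46178 - \frac{1}{N{\left(l{\left(2,\left(-2 + 4\right)^{2} \right)} \right)}} = -46178 - \frac{1}{\frac{243}{10}} = -46178 - \frac{10}{243} = - \frac{11221264}{243}$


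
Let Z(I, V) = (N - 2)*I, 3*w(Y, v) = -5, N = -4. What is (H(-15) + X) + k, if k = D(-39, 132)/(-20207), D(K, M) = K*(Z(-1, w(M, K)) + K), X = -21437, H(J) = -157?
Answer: -39668295/1837 ≈ -21594.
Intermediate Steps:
w(Y, v) = -5/3 (w(Y, v) = (⅓)*(-5) = -5/3)
Z(I, V) = -6*I (Z(I, V) = (-4 - 2)*I = -6*I)
D(K, M) = K*(6 + K) (D(K, M) = K*(-6*(-1) + K) = K*(6 + K))
k = -117/1837 (k = -39*(6 - 39)/(-20207) = -39*(-33)*(-1/20207) = 1287*(-1/20207) = -117/1837 ≈ -0.063691)
(H(-15) + X) + k = (-157 - 21437) - 117/1837 = -21594 - 117/1837 = -39668295/1837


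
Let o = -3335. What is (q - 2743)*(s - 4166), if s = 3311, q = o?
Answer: 5196690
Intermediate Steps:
q = -3335
(q - 2743)*(s - 4166) = (-3335 - 2743)*(3311 - 4166) = -6078*(-855) = 5196690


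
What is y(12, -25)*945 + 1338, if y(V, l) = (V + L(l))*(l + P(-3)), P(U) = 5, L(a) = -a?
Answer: -697962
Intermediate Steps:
y(V, l) = (5 + l)*(V - l) (y(V, l) = (V - l)*(l + 5) = (V - l)*(5 + l) = (5 + l)*(V - l))
y(12, -25)*945 + 1338 = (-1*(-25)**2 - 5*(-25) + 5*12 + 12*(-25))*945 + 1338 = (-1*625 + 125 + 60 - 300)*945 + 1338 = (-625 + 125 + 60 - 300)*945 + 1338 = -740*945 + 1338 = -699300 + 1338 = -697962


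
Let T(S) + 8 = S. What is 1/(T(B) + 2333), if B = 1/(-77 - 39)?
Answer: 116/269699 ≈ 0.00043011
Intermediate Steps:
B = -1/116 (B = 1/(-116) = -1/116 ≈ -0.0086207)
T(S) = -8 + S
1/(T(B) + 2333) = 1/((-8 - 1/116) + 2333) = 1/(-929/116 + 2333) = 1/(269699/116) = 116/269699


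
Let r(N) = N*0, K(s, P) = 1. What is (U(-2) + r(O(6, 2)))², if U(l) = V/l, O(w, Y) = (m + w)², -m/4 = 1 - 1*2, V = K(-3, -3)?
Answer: ¼ ≈ 0.25000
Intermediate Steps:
V = 1
m = 4 (m = -4*(1 - 1*2) = -4*(1 - 2) = -4*(-1) = 4)
O(w, Y) = (4 + w)²
U(l) = 1/l
r(N) = 0
(U(-2) + r(O(6, 2)))² = (1/(-2) + 0)² = (-½ + 0)² = (-½)² = ¼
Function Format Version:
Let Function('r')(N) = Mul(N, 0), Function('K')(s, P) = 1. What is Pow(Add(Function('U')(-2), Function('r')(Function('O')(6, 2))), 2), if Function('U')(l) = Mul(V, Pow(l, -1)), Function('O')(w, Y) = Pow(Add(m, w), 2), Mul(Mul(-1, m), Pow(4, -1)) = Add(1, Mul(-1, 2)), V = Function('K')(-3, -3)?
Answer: Rational(1, 4) ≈ 0.25000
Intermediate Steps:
V = 1
m = 4 (m = Mul(-4, Add(1, Mul(-1, 2))) = Mul(-4, Add(1, -2)) = Mul(-4, -1) = 4)
Function('O')(w, Y) = Pow(Add(4, w), 2)
Function('U')(l) = Pow(l, -1) (Function('U')(l) = Mul(1, Pow(l, -1)) = Pow(l, -1))
Function('r')(N) = 0
Pow(Add(Function('U')(-2), Function('r')(Function('O')(6, 2))), 2) = Pow(Add(Pow(-2, -1), 0), 2) = Pow(Add(Rational(-1, 2), 0), 2) = Pow(Rational(-1, 2), 2) = Rational(1, 4)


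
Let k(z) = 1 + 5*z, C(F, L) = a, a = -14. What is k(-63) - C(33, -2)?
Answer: -300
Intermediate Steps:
C(F, L) = -14
k(-63) - C(33, -2) = (1 + 5*(-63)) - 1*(-14) = (1 - 315) + 14 = -314 + 14 = -300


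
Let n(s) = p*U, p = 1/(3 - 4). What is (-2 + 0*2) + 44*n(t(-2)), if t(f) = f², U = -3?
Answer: 130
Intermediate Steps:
p = -1 (p = 1/(-1) = -1)
n(s) = 3 (n(s) = -1*(-3) = 3)
(-2 + 0*2) + 44*n(t(-2)) = (-2 + 0*2) + 44*3 = (-2 + 0) + 132 = -2 + 132 = 130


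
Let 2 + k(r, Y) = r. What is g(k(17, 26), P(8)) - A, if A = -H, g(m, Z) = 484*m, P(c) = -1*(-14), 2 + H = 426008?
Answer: 433266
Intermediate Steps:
H = 426006 (H = -2 + 426008 = 426006)
k(r, Y) = -2 + r
P(c) = 14
A = -426006 (A = -1*426006 = -426006)
g(k(17, 26), P(8)) - A = 484*(-2 + 17) - 1*(-426006) = 484*15 + 426006 = 7260 + 426006 = 433266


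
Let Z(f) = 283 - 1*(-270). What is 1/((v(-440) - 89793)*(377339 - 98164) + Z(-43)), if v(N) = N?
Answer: -1/25190797222 ≈ -3.9697e-11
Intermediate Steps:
Z(f) = 553 (Z(f) = 283 + 270 = 553)
1/((v(-440) - 89793)*(377339 - 98164) + Z(-43)) = 1/((-440 - 89793)*(377339 - 98164) + 553) = 1/(-90233*279175 + 553) = 1/(-25190797775 + 553) = 1/(-25190797222) = -1/25190797222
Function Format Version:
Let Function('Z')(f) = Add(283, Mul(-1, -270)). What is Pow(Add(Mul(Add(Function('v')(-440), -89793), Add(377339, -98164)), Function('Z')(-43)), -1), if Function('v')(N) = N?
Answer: Rational(-1, 25190797222) ≈ -3.9697e-11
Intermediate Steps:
Function('Z')(f) = 553 (Function('Z')(f) = Add(283, 270) = 553)
Pow(Add(Mul(Add(Function('v')(-440), -89793), Add(377339, -98164)), Function('Z')(-43)), -1) = Pow(Add(Mul(Add(-440, -89793), Add(377339, -98164)), 553), -1) = Pow(Add(Mul(-90233, 279175), 553), -1) = Pow(Add(-25190797775, 553), -1) = Pow(-25190797222, -1) = Rational(-1, 25190797222)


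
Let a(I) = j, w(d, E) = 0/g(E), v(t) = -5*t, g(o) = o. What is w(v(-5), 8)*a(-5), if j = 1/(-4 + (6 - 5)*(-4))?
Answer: 0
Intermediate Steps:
j = -⅛ (j = 1/(-4 + 1*(-4)) = 1/(-4 - 4) = 1/(-8) = -⅛ ≈ -0.12500)
w(d, E) = 0 (w(d, E) = 0/E = 0)
a(I) = -⅛
w(v(-5), 8)*a(-5) = 0*(-⅛) = 0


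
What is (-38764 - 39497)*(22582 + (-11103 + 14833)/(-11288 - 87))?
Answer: -4020526144344/2275 ≈ -1.7673e+9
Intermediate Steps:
(-38764 - 39497)*(22582 + (-11103 + 14833)/(-11288 - 87)) = -78261*(22582 + 3730/(-11375)) = -78261*(22582 + 3730*(-1/11375)) = -78261*(22582 - 746/2275) = -78261*51373304/2275 = -4020526144344/2275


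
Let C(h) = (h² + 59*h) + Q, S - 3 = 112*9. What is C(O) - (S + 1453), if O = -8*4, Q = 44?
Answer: -3284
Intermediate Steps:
O = -32
S = 1011 (S = 3 + 112*9 = 3 + 1008 = 1011)
C(h) = 44 + h² + 59*h (C(h) = (h² + 59*h) + 44 = 44 + h² + 59*h)
C(O) - (S + 1453) = (44 + (-32)² + 59*(-32)) - (1011 + 1453) = (44 + 1024 - 1888) - 1*2464 = -820 - 2464 = -3284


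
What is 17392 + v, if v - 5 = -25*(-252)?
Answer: 23697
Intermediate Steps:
v = 6305 (v = 5 - 25*(-252) = 5 + 6300 = 6305)
17392 + v = 17392 + 6305 = 23697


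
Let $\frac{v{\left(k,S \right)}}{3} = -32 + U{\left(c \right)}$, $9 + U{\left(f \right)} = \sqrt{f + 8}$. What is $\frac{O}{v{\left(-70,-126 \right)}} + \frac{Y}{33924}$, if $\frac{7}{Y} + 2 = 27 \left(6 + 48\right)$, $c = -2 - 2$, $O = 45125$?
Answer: $- \frac{8164375997}{21168576} \approx -385.68$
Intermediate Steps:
$c = -4$ ($c = -2 - 2 = -4$)
$U{\left(f \right)} = -9 + \sqrt{8 + f}$ ($U{\left(f \right)} = -9 + \sqrt{f + 8} = -9 + \sqrt{8 + f}$)
$Y = \frac{1}{208}$ ($Y = \frac{7}{-2 + 27 \left(6 + 48\right)} = \frac{7}{-2 + 27 \cdot 54} = \frac{7}{-2 + 1458} = \frac{7}{1456} = 7 \cdot \frac{1}{1456} = \frac{1}{208} \approx 0.0048077$)
$v{\left(k,S \right)} = -117$ ($v{\left(k,S \right)} = 3 \left(-32 - \left(9 - \sqrt{8 - 4}\right)\right) = 3 \left(-32 - \left(9 - \sqrt{4}\right)\right) = 3 \left(-32 + \left(-9 + 2\right)\right) = 3 \left(-32 - 7\right) = 3 \left(-39\right) = -117$)
$\frac{O}{v{\left(-70,-126 \right)}} + \frac{Y}{33924} = \frac{45125}{-117} + \frac{1}{208 \cdot 33924} = 45125 \left(- \frac{1}{117}\right) + \frac{1}{208} \cdot \frac{1}{33924} = - \frac{45125}{117} + \frac{1}{7056192} = - \frac{8164375997}{21168576}$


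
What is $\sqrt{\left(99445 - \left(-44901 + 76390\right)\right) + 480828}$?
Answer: $12 \sqrt{3811} \approx 740.8$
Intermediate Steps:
$\sqrt{\left(99445 - \left(-44901 + 76390\right)\right) + 480828} = \sqrt{\left(99445 - 31489\right) + 480828} = \sqrt{67956 + 480828} = \sqrt{548784} = 12 \sqrt{3811}$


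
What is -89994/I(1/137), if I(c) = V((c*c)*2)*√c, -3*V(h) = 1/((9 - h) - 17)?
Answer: -40538877228*√137/18769 ≈ -2.5281e+7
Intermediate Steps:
V(h) = -1/(3*(-8 - h)) (V(h) = -1/(3*((9 - h) - 17)) = -1/(3*(-8 - h)))
I(c) = √c/(3*(8 + 2*c²)) (I(c) = (1/(3*(8 + (c*c)*2)))*√c = (1/(3*(8 + c²*2)))*√c = (1/(3*(8 + 2*c²)))*√c = √c/(3*(8 + 2*c²)))
-89994/I(1/137) = -89994*6*√137*(4 + (1/137)²) = -89994*6*√137*(4 + 1/18769) = -89994*450462*√137/18769 = -40538877228*√137/18769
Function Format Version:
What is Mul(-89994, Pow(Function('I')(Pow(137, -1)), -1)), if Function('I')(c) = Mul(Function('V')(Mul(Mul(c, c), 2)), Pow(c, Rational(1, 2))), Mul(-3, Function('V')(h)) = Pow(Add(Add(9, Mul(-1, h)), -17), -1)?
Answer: Mul(Rational(-40538877228, 18769), Pow(137, Rational(1, 2))) ≈ -2.5281e+7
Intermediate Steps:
Function('V')(h) = Mul(Rational(-1, 3), Pow(Add(-8, Mul(-1, h)), -1)) (Function('V')(h) = Mul(Rational(-1, 3), Pow(Add(Add(9, Mul(-1, h)), -17), -1)) = Mul(Rational(-1, 3), Pow(Add(-8, Mul(-1, h)), -1)))
Function('I')(c) = Mul(Rational(1, 3), Pow(c, Rational(1, 2)), Pow(Add(8, Mul(2, Pow(c, 2))), -1)) (Function('I')(c) = Mul(Mul(Rational(1, 3), Pow(Add(8, Mul(Mul(c, c), 2)), -1)), Pow(c, Rational(1, 2))) = Mul(Mul(Rational(1, 3), Pow(Add(8, Mul(Pow(c, 2), 2)), -1)), Pow(c, Rational(1, 2))) = Mul(Mul(Rational(1, 3), Pow(Add(8, Mul(2, Pow(c, 2))), -1)), Pow(c, Rational(1, 2))) = Mul(Rational(1, 3), Pow(c, Rational(1, 2)), Pow(Add(8, Mul(2, Pow(c, 2))), -1)))
Mul(-89994, Pow(Function('I')(Pow(137, -1)), -1)) = Mul(-89994, Pow(Mul(Rational(1, 6), Pow(Pow(137, -1), Rational(1, 2)), Pow(Add(4, Pow(Pow(137, -1), 2)), -1)), -1)) = Mul(-89994, Pow(Mul(Rational(1, 6), Pow(Rational(1, 137), Rational(1, 2)), Pow(Add(4, Pow(Rational(1, 137), 2)), -1)), -1)) = Mul(-89994, Pow(Mul(Rational(1, 6), Mul(Rational(1, 137), Pow(137, Rational(1, 2))), Pow(Add(4, Rational(1, 18769)), -1)), -1)) = Mul(-89994, Pow(Mul(Rational(1, 6), Mul(Rational(1, 137), Pow(137, Rational(1, 2))), Pow(Rational(75077, 18769), -1)), -1)) = Mul(-89994, Pow(Mul(Rational(1, 6), Mul(Rational(1, 137), Pow(137, Rational(1, 2))), Rational(18769, 75077)), -1)) = Mul(-89994, Pow(Mul(Rational(137, 450462), Pow(137, Rational(1, 2))), -1)) = Mul(-89994, Mul(Rational(450462, 18769), Pow(137, Rational(1, 2)))) = Mul(Rational(-40538877228, 18769), Pow(137, Rational(1, 2)))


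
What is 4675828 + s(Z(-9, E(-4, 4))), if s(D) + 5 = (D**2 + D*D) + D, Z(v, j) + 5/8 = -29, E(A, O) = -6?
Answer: 149681557/32 ≈ 4.6776e+6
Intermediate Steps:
Z(v, j) = -237/8 (Z(v, j) = -5/8 - 29 = -237/8)
s(D) = -5 + D + 2*D**2 (s(D) = -5 + ((D**2 + D*D) + D) = -5 + ((D**2 + D**2) + D) = -5 + (2*D**2 + D) = -5 + (D + 2*D**2) = -5 + D + 2*D**2)
4675828 + s(Z(-9, E(-4, 4))) = 4675828 + (-5 - 237/8 + 2*(-237/8)**2) = 4675828 + (-5 - 237/8 + 2*(56169/64)) = 4675828 + (-5 - 237/8 + 56169/32) = 4675828 + 55061/32 = 149681557/32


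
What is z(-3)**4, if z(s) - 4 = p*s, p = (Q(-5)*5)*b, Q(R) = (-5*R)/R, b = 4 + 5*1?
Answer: 212558803681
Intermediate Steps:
b = 9 (b = 4 + 5 = 9)
Q(R) = -5
p = -225 (p = -5*5*9 = -25*9 = -225)
z(s) = 4 - 225*s
z(-3)**4 = (4 - 225*(-3))**4 = (4 + 675)**4 = 679**4 = 212558803681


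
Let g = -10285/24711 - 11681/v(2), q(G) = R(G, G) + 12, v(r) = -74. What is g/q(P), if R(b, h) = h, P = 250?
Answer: 287888101/479096868 ≈ 0.60090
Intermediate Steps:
q(G) = 12 + G (q(G) = G + 12 = 12 + G)
g = 287888101/1828614 (g = -10285/24711 - 11681/(-74) = -10285*1/24711 - 11681*(-1/74) = -10285/24711 + 11681/74 = 287888101/1828614 ≈ 157.44)
g/q(P) = 287888101/(1828614*(12 + 250)) = (287888101/1828614)/262 = (287888101/1828614)*(1/262) = 287888101/479096868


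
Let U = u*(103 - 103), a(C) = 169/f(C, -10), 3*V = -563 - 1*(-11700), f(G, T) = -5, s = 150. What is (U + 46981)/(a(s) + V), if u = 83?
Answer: 704715/55178 ≈ 12.772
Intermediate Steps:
V = 11137/3 (V = (-563 - 1*(-11700))/3 = (-563 + 11700)/3 = (⅓)*11137 = 11137/3 ≈ 3712.3)
a(C) = -169/5 (a(C) = 169/(-5) = 169*(-⅕) = -169/5)
U = 0 (U = 83*(103 - 103) = 83*0 = 0)
(U + 46981)/(a(s) + V) = (0 + 46981)/(-169/5 + 11137/3) = 46981/(55178/15) = 46981*(15/55178) = 704715/55178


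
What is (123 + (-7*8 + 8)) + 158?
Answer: 233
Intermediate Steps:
(123 + (-7*8 + 8)) + 158 = (123 + (-56 + 8)) + 158 = (123 - 48) + 158 = 75 + 158 = 233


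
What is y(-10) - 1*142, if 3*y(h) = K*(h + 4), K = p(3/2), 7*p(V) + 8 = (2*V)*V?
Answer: -141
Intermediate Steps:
p(V) = -8/7 + 2*V²/7 (p(V) = -8/7 + ((2*V)*V)/7 = -8/7 + (2*V²)/7 = -8/7 + 2*V²/7)
K = -½ (K = -8/7 + 2*(3/2)²/7 = -8/7 + (2/7)*(9/4) = -8/7 + 9/14 = -½ ≈ -0.50000)
y(h) = -⅔ - h/6 (y(h) = (-(h + 4)/2)/3 = (-(4 + h)/2)/3 = (-2 - h/2)/3 = -⅔ - h/6)
y(-10) - 1*142 = (-⅔ - ⅙*(-10)) - 1*142 = (-⅔ + 5/3) - 142 = 1 - 142 = -141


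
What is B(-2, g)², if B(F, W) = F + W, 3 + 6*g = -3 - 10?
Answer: 196/9 ≈ 21.778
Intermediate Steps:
g = -8/3 (g = -½ + (-3 - 10)/6 = -½ + (⅙)*(-13) = -½ - 13/6 = -8/3 ≈ -2.6667)
B(-2, g)² = (-2 - 8/3)² = (-14/3)² = 196/9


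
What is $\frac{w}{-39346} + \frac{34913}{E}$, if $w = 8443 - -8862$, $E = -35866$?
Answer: $- \frac{498587007}{352795909} \approx -1.4132$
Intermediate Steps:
$w = 17305$ ($w = 8443 + 8862 = 17305$)
$\frac{w}{-39346} + \frac{34913}{E} = \frac{17305}{-39346} + \frac{34913}{-35866} = 17305 \left(- \frac{1}{39346}\right) + 34913 \left(- \frac{1}{35866}\right) = - \frac{17305}{39346} - \frac{34913}{35866} = - \frac{498587007}{352795909}$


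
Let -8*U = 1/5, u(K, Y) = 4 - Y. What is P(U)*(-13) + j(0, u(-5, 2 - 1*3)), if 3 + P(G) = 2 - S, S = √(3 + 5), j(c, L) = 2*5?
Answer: 23 + 26*√2 ≈ 59.770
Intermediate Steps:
U = -1/40 (U = -⅛/5 = -⅛*⅕ = -1/40 ≈ -0.025000)
j(c, L) = 10
S = 2*√2 (S = √8 = 2*√2 ≈ 2.8284)
P(G) = -1 - 2*√2 (P(G) = -3 + (2 - 2*√2) = -1 - 2*√2)
P(U)*(-13) + j(0, u(-5, 2 - 1*3)) = (-1 - 2*√2)*(-13) + 10 = (13 + 26*√2) + 10 = 23 + 26*√2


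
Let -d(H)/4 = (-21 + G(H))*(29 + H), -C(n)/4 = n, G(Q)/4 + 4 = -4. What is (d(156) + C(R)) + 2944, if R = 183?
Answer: 41432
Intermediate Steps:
G(Q) = -32 (G(Q) = -16 + 4*(-4) = -16 - 16 = -32)
C(n) = -4*n
d(H) = 6148 + 212*H (d(H) = -4*(-21 - 32)*(29 + H) = -(-212)*(29 + H) = -4*(-1537 - 53*H) = 6148 + 212*H)
(d(156) + C(R)) + 2944 = ((6148 + 212*156) - 4*183) + 2944 = ((6148 + 33072) - 732) + 2944 = (39220 - 732) + 2944 = 38488 + 2944 = 41432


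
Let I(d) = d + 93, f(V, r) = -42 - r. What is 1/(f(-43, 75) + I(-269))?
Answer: -1/293 ≈ -0.0034130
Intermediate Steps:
I(d) = 93 + d
1/(f(-43, 75) + I(-269)) = 1/((-42 - 1*75) + (93 - 269)) = 1/((-42 - 75) - 176) = 1/(-117 - 176) = 1/(-293) = -1/293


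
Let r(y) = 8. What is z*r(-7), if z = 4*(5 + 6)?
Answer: 352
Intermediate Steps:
z = 44 (z = 4*11 = 44)
z*r(-7) = 44*8 = 352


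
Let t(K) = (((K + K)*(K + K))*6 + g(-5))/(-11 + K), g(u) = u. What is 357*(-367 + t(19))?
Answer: 2043111/8 ≈ 2.5539e+5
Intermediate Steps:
t(K) = (-5 + 24*K²)/(-11 + K) (t(K) = (((K + K)*(K + K))*6 - 5)/(-11 + K) = (((2*K)*(2*K))*6 - 5)/(-11 + K) = ((4*K²)*6 - 5)/(-11 + K) = (24*K² - 5)/(-11 + K) = (-5 + 24*K²)/(-11 + K))
357*(-367 + t(19)) = 357*(-367 + (-5 + 24*19²)/(-11 + 19)) = 357*(-367 + (-5 + 24*361)/8) = 357*(-367 + (-5 + 8664)/8) = 357*(-367 + (⅛)*8659) = 357*(-367 + 8659/8) = 357*(5723/8) = 2043111/8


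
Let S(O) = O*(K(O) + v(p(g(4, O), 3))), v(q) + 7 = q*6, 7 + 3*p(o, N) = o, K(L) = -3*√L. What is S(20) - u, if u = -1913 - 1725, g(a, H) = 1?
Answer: 3258 - 120*√5 ≈ 2989.7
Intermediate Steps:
p(o, N) = -7/3 + o/3
v(q) = -7 + 6*q (v(q) = -7 + q*6 = -7 + 6*q)
u = -3638
S(O) = O*(-19 - 3*√O) (S(O) = O*(-3*√O + (-7 + 6*(-7/3 + (⅓)*1))) = O*(-3*√O + (-7 + 6*(-7/3 + ⅓))) = O*(-3*√O + (-7 + 6*(-2))) = O*(-3*√O + (-7 - 12)) = O*(-3*√O - 19) = O*(-19 - 3*√O))
S(20) - u = -1*20*(19 + 3*√20) - 1*(-3638) = -1*20*(19 + 3*(2*√5)) + 3638 = -1*20*(19 + 6*√5) + 3638 = (-380 - 120*√5) + 3638 = 3258 - 120*√5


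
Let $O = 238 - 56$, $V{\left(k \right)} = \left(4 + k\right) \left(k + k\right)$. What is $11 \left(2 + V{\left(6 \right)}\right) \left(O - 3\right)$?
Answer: $240218$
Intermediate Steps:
$V{\left(k \right)} = 2 k \left(4 + k\right)$ ($V{\left(k \right)} = \left(4 + k\right) 2 k = 2 k \left(4 + k\right)$)
$O = 182$ ($O = 238 - 56 = 182$)
$11 \left(2 + V{\left(6 \right)}\right) \left(O - 3\right) = 11 \left(2 + 2 \cdot 6 \left(4 + 6\right)\right) \left(182 - 3\right) = 11 \left(2 + 2 \cdot 6 \cdot 10\right) 179 = 11 \left(2 + 120\right) 179 = 11 \cdot 122 \cdot 179 = 1342 \cdot 179 = 240218$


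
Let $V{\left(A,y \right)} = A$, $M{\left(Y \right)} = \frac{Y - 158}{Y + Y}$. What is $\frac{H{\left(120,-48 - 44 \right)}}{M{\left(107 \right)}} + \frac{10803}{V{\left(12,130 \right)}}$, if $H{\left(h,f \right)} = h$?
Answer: $\frac{26977}{68} \approx 396.72$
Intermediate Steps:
$M{\left(Y \right)} = \frac{-158 + Y}{2 Y}$
$\frac{H{\left(120,-48 - 44 \right)}}{M{\left(107 \right)}} + \frac{10803}{V{\left(12,130 \right)}} = \frac{120}{\frac{1}{2} \cdot \frac{1}{107} \left(-158 + 107\right)} + \frac{10803}{12} = \frac{120}{\frac{1}{2} \cdot \frac{1}{107} \left(-51\right)} + 10803 \cdot \frac{1}{12} = \frac{120}{- \frac{51}{214}} + \frac{3601}{4} = 120 \left(- \frac{214}{51}\right) + \frac{3601}{4} = - \frac{8560}{17} + \frac{3601}{4} = \frac{26977}{68}$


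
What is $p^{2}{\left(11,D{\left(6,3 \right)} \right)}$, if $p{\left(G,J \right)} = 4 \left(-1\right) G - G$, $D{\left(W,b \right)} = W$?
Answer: $3025$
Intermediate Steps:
$p{\left(G,J \right)} = - 5 G$ ($p{\left(G,J \right)} = - 4 G - G = - 5 G$)
$p^{2}{\left(11,D{\left(6,3 \right)} \right)} = \left(\left(-5\right) 11\right)^{2} = \left(-55\right)^{2} = 3025$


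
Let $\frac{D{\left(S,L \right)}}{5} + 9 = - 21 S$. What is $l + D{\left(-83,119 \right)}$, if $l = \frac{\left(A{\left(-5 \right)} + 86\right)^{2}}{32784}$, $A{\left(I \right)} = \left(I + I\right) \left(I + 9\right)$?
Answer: $\frac{71059849}{8196} \approx 8670.1$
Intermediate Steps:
$A{\left(I \right)} = 2 I \left(9 + I\right)$
$D{\left(S,L \right)} = -45 - 105 S$ ($D{\left(S,L \right)} = -45 + 5 \left(- 21 S\right) = -45 - 105 S$)
$l = \frac{529}{8196}$ ($l = \frac{\left(2 \left(-5\right) \left(9 - 5\right) + 86\right)^{2}}{32784} = \left(2 \left(-5\right) 4 + 86\right)^{2} \cdot \frac{1}{32784} = \left(-40 + 86\right)^{2} \cdot \frac{1}{32784} = 46^{2} \cdot \frac{1}{32784} = 2116 \cdot \frac{1}{32784} = \frac{529}{8196} \approx 0.064544$)
$l + D{\left(-83,119 \right)} = \frac{529}{8196} - -8670 = \frac{529}{8196} + \left(-45 + 8715\right) = \frac{529}{8196} + 8670 = \frac{71059849}{8196}$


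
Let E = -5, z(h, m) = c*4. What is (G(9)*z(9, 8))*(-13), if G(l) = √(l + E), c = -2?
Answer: 208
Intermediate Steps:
z(h, m) = -8 (z(h, m) = -2*4 = -8)
G(l) = √(-5 + l) (G(l) = √(l - 5) = √(-5 + l))
(G(9)*z(9, 8))*(-13) = (√(-5 + 9)*(-8))*(-13) = (√4*(-8))*(-13) = (2*(-8))*(-13) = -16*(-13) = 208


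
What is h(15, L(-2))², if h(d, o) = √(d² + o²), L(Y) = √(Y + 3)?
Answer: 226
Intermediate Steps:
L(Y) = √(3 + Y)
h(15, L(-2))² = (√(15² + (√(3 - 2))²))² = (√(225 + (√1)²))² = (√(225 + 1²))² = (√(225 + 1))² = (√226)² = 226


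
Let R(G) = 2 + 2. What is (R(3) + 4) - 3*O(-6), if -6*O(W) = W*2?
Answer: 2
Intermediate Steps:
R(G) = 4
O(W) = -W/3 (O(W) = -W*2/6 = -W/3)
(R(3) + 4) - 3*O(-6) = (4 + 4) - (-1)*(-6) = 8 - 3*2 = 8 - 6 = 2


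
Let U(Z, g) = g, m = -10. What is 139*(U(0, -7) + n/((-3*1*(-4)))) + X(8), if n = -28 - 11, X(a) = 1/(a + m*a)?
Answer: -102583/72 ≈ -1424.8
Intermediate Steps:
X(a) = -1/(9*a) (X(a) = 1/(a - 10*a) = 1/(-9*a) = -1/(9*a))
n = -39
139*(U(0, -7) + n/((-3*1*(-4)))) + X(8) = 139*(-7 - 39/(-3*1*(-4))) - ⅑/8 = 139*(-7 - 39/((-3*(-4)))) - ⅑*⅛ = 139*(-7 - 39/12) - 1/72 = 139*(-7 - 39*1/12) - 1/72 = 139*(-7 - 13/4) - 1/72 = 139*(-41/4) - 1/72 = -5699/4 - 1/72 = -102583/72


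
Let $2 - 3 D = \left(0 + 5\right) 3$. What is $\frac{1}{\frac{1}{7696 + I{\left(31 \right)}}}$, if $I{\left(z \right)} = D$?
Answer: $\frac{23075}{3} \approx 7691.7$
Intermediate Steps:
$D = - \frac{13}{3}$ ($D = \frac{2}{3} - \frac{\left(0 + 5\right) 3}{3} = \frac{2}{3} - \frac{5 \cdot 3}{3} = \frac{2}{3} - 5 = - \frac{13}{3} \approx -4.3333$)
$I{\left(z \right)} = - \frac{13}{3}$
$\frac{1}{\frac{1}{7696 + I{\left(31 \right)}}} = \frac{1}{\frac{1}{7696 - \frac{13}{3}}} = \frac{1}{\frac{1}{\frac{23075}{3}}} = \frac{1}{\frac{3}{23075}} = \frac{23075}{3}$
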